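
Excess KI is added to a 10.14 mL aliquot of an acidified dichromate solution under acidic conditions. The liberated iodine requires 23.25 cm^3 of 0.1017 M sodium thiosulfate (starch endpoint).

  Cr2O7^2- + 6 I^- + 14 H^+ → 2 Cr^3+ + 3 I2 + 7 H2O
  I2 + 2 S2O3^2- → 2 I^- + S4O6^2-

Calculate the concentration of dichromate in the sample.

0.03886 M

n(S2O3^2-) = 0.02325 × 0.1017 = 2.365 × 10^-3 mol
n(I2) = n(S2O3^2-)/2 = 1.182 × 10^-3 mol
From the 1:3 ratio, n(Cr2O7^2-) in the aliquot = 1/3 × 1.182 × 10^-3 = 3.941 × 10^-4 mol
[Cr2O7^2-] = 3.941 × 10^-4 / 0.01014 = 0.03886 mol/L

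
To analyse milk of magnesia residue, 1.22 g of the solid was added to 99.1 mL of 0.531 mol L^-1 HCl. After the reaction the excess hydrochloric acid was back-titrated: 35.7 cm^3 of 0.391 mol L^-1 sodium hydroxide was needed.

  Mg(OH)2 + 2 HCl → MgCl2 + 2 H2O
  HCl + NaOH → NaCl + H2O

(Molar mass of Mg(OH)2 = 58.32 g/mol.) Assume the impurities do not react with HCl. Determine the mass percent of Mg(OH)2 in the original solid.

92.4 %

n(HCl) added = 0.0991 × 0.531 = 0.0526 mol
n(NaOH) used in back-titration = 0.0357 × 0.391 = 0.0140 mol
n(HCl) left over = 0.0140 mol (1:1 ratio)
n(HCl) consumed by analyte = 0.0526 − 0.0140 = 0.0387 mol
From the 1:2 ratio, n(Mg(OH)2) = 1/2 × 0.0387 = 0.0193 mol
mass of Mg(OH)2 = 0.0193 × 58.32 = 1.13 g
% Mg(OH)2 = 1.13 / 1.22 × 100 = 92.4 %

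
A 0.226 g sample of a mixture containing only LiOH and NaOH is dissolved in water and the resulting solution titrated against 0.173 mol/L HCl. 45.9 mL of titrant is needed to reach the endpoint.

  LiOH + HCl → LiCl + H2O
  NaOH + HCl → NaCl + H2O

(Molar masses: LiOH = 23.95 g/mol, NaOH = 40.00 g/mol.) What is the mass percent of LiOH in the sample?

n(HCl) = 0.0459 × 0.173 = 7.94 × 10^-3 mol
Let x = n(LiOH), y = n(NaOH).
Titrant: 1x + 1y = 7.94 × 10^-3;  mass: 23.95x + 40.00y = 0.226
Solving, x = 5.71 × 10^-3 mol, y = 2.23 × 10^-3 mol
mass of LiOH = 5.71 × 10^-3 × 23.95 = 0.137 g
% LiOH = 0.137 / 0.226 × 100 = 60.5 %

60.5 %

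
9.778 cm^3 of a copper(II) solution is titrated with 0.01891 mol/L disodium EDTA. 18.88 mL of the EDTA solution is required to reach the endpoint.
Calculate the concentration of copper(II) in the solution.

Cu^2+ + EDTA^4- → [Cu(EDTA)]^2-
n(EDTA) = 0.01888 L × 0.01891 mol/L = 3.570 × 10^-4 mol
n(Cu2+) = 3.570 × 10^-4 mol (1:1 mole ratio)
[Cu2+] = 3.570 × 10^-4 mol / 0.009778 L = 0.03651 mol/L

0.03651 mol/L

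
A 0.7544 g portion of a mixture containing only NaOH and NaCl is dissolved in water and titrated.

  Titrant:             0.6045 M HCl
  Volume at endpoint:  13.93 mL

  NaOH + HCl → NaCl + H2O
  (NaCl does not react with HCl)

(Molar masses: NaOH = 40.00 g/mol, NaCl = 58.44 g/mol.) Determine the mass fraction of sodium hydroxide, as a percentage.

n(HCl) = 0.01393 × 0.6045 = 8.421 × 10^-3 mol
Let x = n(NaOH), y = n(NaCl).
Titrant: 1x = 8.421 × 10^-3;  mass: 40.00x + 58.44y = 0.7544
Solving, x = 8.421 × 10^-3 mol, y = 7.145 × 10^-3 mol
mass of NaOH = 8.421 × 10^-3 × 40.00 = 0.3368 g
% NaOH = 0.3368 / 0.7544 × 100 = 44.65 %

44.65 %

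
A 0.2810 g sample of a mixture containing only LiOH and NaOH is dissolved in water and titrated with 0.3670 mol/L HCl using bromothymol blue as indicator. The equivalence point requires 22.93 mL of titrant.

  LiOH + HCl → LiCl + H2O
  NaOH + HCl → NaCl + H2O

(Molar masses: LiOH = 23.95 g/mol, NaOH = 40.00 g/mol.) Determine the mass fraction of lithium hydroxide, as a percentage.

n(HCl) = 0.02293 × 0.3670 = 8.415 × 10^-3 mol
Let x = n(LiOH), y = n(NaOH).
Titrant: 1x + 1y = 8.415 × 10^-3;  mass: 23.95x + 40.00y = 0.2810
Solving, x = 3.465 × 10^-3 mol, y = 4.950 × 10^-3 mol
mass of LiOH = 3.465 × 10^-3 × 23.95 = 0.08299 g
% LiOH = 0.08299 / 0.2810 × 100 = 29.53 %

29.53 %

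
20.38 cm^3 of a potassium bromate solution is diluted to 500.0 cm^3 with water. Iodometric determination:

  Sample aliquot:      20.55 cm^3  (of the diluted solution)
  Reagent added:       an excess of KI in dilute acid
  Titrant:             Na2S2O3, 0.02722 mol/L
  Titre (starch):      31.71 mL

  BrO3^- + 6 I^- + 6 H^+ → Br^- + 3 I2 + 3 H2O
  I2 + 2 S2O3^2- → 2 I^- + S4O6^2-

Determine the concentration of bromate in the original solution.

n(S2O3^2-) = 0.03171 × 0.02722 = 8.631 × 10^-4 mol
n(I2) = n(S2O3^2-)/2 = 4.316 × 10^-4 mol
From the 1:3 ratio, n(BrO3^-) in the aliquot = 1/3 × 4.316 × 10^-4 = 1.439 × 10^-4 mol
[BrO3^-]_dilute = 1.439 × 10^-4 / 0.02055 = 0.007000 mol/L
[BrO3^-]_original = 0.007000 × 500.0/20.38 = 0.1717 mol/L

0.1717 mol/L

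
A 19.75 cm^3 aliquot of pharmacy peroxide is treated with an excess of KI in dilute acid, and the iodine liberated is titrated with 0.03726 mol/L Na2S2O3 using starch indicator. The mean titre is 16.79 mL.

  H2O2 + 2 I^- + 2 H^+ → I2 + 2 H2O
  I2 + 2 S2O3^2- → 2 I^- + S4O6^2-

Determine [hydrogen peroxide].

0.01584 mol/L

n(S2O3^2-) = 0.01679 × 0.03726 = 6.256 × 10^-4 mol
n(I2) = n(S2O3^2-)/2 = 3.128 × 10^-4 mol
n(H2O2) in the aliquot = 3.128 × 10^-4 mol (1:1 ratio)
[H2O2] = 3.128 × 10^-4 / 0.01975 = 0.01584 mol/L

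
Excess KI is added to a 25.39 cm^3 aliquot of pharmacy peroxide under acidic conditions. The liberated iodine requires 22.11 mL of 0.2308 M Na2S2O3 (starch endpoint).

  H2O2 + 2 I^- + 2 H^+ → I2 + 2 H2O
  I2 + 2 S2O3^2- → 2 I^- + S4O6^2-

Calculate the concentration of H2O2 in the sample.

0.1005 M

n(S2O3^2-) = 0.02211 × 0.2308 = 5.103 × 10^-3 mol
n(I2) = n(S2O3^2-)/2 = 2.551 × 10^-3 mol
n(H2O2) in the aliquot = 2.551 × 10^-3 mol (1:1 ratio)
[H2O2] = 2.551 × 10^-3 / 0.02539 = 0.1005 mol/L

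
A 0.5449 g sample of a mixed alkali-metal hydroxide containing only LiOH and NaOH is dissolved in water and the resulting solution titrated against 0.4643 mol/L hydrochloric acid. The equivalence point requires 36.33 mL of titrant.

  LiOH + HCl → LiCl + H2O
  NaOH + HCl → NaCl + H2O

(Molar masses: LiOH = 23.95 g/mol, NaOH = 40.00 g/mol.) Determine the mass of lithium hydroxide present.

0.1937 g

n(HCl) = 0.03633 × 0.4643 = 0.01687 mol
Let x = n(LiOH), y = n(NaOH).
Titrant: 1x + 1y = 0.01687;  mass: 23.95x + 40.00y = 0.5449
Solving, x = 8.089 × 10^-3 mol, y = 8.779 × 10^-3 mol
mass of LiOH = 8.089 × 10^-3 × 23.95 = 0.1937 g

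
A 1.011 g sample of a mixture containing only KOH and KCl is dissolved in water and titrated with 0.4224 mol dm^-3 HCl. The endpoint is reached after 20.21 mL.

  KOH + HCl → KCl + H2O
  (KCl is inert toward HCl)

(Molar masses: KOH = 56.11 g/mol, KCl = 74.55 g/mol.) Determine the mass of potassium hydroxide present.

0.4790 g

n(HCl) = 0.02021 × 0.4224 = 8.537 × 10^-3 mol
Let x = n(KOH), y = n(KCl).
Titrant: 1x = 8.537 × 10^-3;  mass: 56.11x + 74.55y = 1.011
Solving, x = 8.537 × 10^-3 mol, y = 7.136 × 10^-3 mol
mass of KOH = 8.537 × 10^-3 × 56.11 = 0.4790 g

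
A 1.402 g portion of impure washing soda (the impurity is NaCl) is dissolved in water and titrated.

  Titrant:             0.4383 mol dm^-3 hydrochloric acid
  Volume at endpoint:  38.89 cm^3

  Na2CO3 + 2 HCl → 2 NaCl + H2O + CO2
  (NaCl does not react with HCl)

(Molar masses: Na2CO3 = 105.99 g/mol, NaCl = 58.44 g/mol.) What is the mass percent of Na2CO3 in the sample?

n(HCl) = 0.03889 × 0.4383 = 0.01705 mol
Let x = n(Na2CO3), y = n(NaCl).
Titrant: 2x = 0.01705;  mass: 105.99x + 58.44y = 1.402
Solving, x = 8.523 × 10^-3 mol, y = 8.533 × 10^-3 mol
mass of Na2CO3 = 8.523 × 10^-3 × 105.99 = 0.9033 g
% Na2CO3 = 0.9033 / 1.402 × 100 = 64.43 %

64.43 %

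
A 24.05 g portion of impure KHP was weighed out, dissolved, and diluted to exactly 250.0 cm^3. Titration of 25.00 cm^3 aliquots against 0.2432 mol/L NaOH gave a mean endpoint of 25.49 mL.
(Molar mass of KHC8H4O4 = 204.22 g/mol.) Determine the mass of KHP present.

KHC8H4O4 + NaOH → KNaC8H4O4 + H2O
n(NaOH) per titration = 0.02549 × 0.2432 = 6.199 × 10^-3 mol
n(KHC8H4O4) in each aliquot = 6.199 × 10^-3 mol (1:1 ratio)
n(KHC8H4O4) in the whole flask = 6.199 × 10^-3 × 250.0/25.00 = 0.06199 mol
mass of KHC8H4O4 = 0.06199 × 204.22 = 12.66 g

12.66 g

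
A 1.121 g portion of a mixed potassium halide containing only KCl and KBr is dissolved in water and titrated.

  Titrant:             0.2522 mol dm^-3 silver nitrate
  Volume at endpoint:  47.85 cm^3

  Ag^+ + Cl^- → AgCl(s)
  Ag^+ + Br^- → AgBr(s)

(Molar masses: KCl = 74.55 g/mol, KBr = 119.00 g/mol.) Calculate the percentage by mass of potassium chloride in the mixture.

47.14 %

n(AgNO3) = 0.04785 × 0.2522 = 0.01207 mol
Let x = n(KCl), y = n(KBr).
Titrant: 1x + 1y = 0.01207;  mass: 74.55x + 119.00y = 1.121
Solving, x = 7.088 × 10^-3 mol, y = 4.980 × 10^-3 mol
mass of KCl = 7.088 × 10^-3 × 74.55 = 0.5284 g
% KCl = 0.5284 / 1.121 × 100 = 47.14 %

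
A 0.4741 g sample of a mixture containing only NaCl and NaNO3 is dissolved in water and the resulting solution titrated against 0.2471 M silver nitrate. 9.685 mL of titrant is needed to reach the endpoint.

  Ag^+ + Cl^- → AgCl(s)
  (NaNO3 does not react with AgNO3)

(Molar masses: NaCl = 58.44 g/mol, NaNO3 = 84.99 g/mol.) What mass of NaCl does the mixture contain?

0.1399 g

n(AgNO3) = 0.009685 × 0.2471 = 2.393 × 10^-3 mol
Let x = n(NaCl), y = n(NaNO3).
Titrant: 1x = 2.393 × 10^-3;  mass: 58.44x + 84.99y = 0.4741
Solving, x = 2.393 × 10^-3 mol, y = 3.933 × 10^-3 mol
mass of NaCl = 2.393 × 10^-3 × 58.44 = 0.1399 g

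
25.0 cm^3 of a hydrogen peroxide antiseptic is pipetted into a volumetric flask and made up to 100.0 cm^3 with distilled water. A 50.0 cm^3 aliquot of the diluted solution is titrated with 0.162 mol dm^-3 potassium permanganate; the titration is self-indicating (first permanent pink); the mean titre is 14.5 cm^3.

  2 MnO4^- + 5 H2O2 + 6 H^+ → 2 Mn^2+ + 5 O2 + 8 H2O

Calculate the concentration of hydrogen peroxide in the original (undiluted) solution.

n(KMnO4) = 0.0145 × 0.162 = 2.35 × 10^-3 mol
From the 5:2 ratio, n(H2O2) in the aliquot = 5/2 × 2.35 × 10^-3 = 5.87 × 10^-3 mol
[H2O2]_dilute = 5.87 × 10^-3 / 0.0500 = 0.117 mol/L
Dilution factor = 100.0 / 25.0 = 4.000
[H2O2]_stock = 0.117 × 4.000 = 0.470 mol/L

0.470 mol/L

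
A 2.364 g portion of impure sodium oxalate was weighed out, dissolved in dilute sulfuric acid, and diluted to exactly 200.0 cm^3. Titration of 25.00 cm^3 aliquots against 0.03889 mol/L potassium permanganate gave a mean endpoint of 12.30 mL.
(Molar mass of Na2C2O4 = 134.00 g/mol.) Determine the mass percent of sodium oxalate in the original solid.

54.23 %

2 MnO4^- + 5 C2O4^2- + 16 H^+ → 2 Mn^2+ + 10 CO2 + 8 H2O
n(KMnO4) per titration = 0.01230 × 0.03889 = 4.783 × 10^-4 mol
From the 5:2 ratio, n(Na2C2O4) in each aliquot = 5/2 × 4.783 × 10^-4 = 1.196 × 10^-3 mol
n(Na2C2O4) in the whole flask = 1.196 × 10^-3 × 200.0/25.00 = 9.567 × 10^-3 mol
mass of Na2C2O4 = 9.567 × 10^-3 × 134.00 = 1.282 g
% Na2C2O4 = 1.282 / 2.364 × 100 = 54.23 %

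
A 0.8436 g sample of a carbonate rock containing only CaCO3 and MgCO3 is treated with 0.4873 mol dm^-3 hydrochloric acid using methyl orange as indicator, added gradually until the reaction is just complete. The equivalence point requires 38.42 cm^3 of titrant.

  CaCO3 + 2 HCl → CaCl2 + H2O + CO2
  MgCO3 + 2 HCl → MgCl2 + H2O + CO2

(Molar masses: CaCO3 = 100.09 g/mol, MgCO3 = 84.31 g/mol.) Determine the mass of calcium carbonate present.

0.3449 g

n(HCl) = 0.03842 × 0.4873 = 0.01872 mol
Let x = n(CaCO3), y = n(MgCO3).
Titrant: 2x + 2y = 0.01872;  mass: 100.09x + 84.31y = 0.8436
Solving, x = 3.446 × 10^-3 mol, y = 5.915 × 10^-3 mol
mass of CaCO3 = 3.446 × 10^-3 × 100.09 = 0.3449 g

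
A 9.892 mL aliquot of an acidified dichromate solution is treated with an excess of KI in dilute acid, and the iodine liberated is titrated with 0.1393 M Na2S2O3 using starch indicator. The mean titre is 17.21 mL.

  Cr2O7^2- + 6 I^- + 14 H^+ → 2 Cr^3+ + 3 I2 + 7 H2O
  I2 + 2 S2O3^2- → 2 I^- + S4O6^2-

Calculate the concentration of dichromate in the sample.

n(S2O3^2-) = 0.01721 × 0.1393 = 2.397 × 10^-3 mol
n(I2) = n(S2O3^2-)/2 = 1.199 × 10^-3 mol
From the 1:3 ratio, n(Cr2O7^2-) in the aliquot = 1/3 × 1.199 × 10^-3 = 3.996 × 10^-4 mol
[Cr2O7^2-] = 3.996 × 10^-4 / 0.009892 = 0.04039 mol/L

0.04039 M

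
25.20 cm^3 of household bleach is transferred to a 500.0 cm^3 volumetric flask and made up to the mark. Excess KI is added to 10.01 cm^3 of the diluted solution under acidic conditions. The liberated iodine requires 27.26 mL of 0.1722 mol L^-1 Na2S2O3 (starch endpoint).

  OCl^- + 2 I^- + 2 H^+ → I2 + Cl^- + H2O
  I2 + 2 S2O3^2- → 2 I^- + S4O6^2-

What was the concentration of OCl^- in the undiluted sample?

n(S2O3^2-) = 0.02726 × 0.1722 = 4.694 × 10^-3 mol
n(I2) = n(S2O3^2-)/2 = 2.347 × 10^-3 mol
n(OCl^-) in the aliquot = 2.347 × 10^-3 mol (1:1 ratio)
[OCl^-]_dilute = 2.347 × 10^-3 / 0.01001 = 0.2345 mol/L
[OCl^-]_original = 0.2345 × 500.0/25.20 = 4.652 mol/L

4.652 mol/L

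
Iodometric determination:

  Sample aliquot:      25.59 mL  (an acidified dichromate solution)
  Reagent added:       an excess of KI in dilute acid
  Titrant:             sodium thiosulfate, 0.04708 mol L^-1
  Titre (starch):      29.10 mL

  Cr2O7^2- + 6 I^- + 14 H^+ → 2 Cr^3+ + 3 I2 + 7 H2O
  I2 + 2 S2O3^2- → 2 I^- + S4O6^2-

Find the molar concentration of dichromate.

0.008923 mol/L

n(S2O3^2-) = 0.02910 × 0.04708 = 1.370 × 10^-3 mol
n(I2) = n(S2O3^2-)/2 = 6.850 × 10^-4 mol
From the 1:3 ratio, n(Cr2O7^2-) in the aliquot = 1/3 × 6.850 × 10^-4 = 2.283 × 10^-4 mol
[Cr2O7^2-] = 2.283 × 10^-4 / 0.02559 = 0.008923 mol/L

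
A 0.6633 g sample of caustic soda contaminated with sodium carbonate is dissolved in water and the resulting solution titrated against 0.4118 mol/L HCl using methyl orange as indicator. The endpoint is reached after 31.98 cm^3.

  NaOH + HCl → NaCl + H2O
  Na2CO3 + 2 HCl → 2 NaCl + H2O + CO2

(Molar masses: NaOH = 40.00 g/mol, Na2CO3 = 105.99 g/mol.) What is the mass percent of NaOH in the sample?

16.06 %

n(HCl) = 0.03198 × 0.4118 = 0.01317 mol
Let x = n(NaOH), y = n(Na2CO3).
Titrant: 1x + 2y = 0.01317;  mass: 40.00x + 105.99y = 0.6633
Solving, x = 2.663 × 10^-3 mol, y = 5.253 × 10^-3 mol
mass of NaOH = 2.663 × 10^-3 × 40.00 = 0.1065 g
% NaOH = 0.1065 / 0.6633 × 100 = 16.06 %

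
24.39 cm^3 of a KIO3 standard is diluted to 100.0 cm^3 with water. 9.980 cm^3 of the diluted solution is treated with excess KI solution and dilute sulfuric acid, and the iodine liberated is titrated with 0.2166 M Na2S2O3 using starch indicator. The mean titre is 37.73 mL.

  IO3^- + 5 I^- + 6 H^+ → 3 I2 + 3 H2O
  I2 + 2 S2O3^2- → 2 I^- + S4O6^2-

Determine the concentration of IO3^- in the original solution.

n(S2O3^2-) = 0.03773 × 0.2166 = 8.172 × 10^-3 mol
n(I2) = n(S2O3^2-)/2 = 4.086 × 10^-3 mol
From the 1:3 ratio, n(IO3^-) in the aliquot = 1/3 × 4.086 × 10^-3 = 1.362 × 10^-3 mol
[IO3^-]_dilute = 1.362 × 10^-3 / 0.009980 = 0.1365 mol/L
[IO3^-]_original = 0.1365 × 100.0/24.39 = 0.5596 mol/L

0.5596 M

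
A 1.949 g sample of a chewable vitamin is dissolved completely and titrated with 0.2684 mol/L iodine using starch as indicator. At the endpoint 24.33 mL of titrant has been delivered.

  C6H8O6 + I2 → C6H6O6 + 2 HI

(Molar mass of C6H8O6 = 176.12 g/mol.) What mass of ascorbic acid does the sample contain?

1.150 g

n(I2) = 0.02433 L × 0.2684 mol/L = 6.530 × 10^-3 mol
n(C6H8O6) = 6.530 × 10^-3 mol (1:1 ratio)
mass of C6H8O6 = 6.530 × 10^-3 × 176.12 g/mol = 1.150 g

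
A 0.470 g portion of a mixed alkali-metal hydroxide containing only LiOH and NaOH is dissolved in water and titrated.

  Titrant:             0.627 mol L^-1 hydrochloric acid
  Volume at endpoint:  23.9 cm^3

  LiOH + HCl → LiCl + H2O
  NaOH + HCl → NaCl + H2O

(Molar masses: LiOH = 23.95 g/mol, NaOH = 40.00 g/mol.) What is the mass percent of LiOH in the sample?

n(HCl) = 0.0239 × 0.627 = 0.0150 mol
Let x = n(LiOH), y = n(NaOH).
Titrant: 1x + 1y = 0.0150;  mass: 23.95x + 40.00y = 0.470
Solving, x = 8.06 × 10^-3 mol, y = 6.92 × 10^-3 mol
mass of LiOH = 8.06 × 10^-3 × 23.95 = 0.193 g
% LiOH = 0.193 / 0.470 × 100 = 41.1 %

41.1 %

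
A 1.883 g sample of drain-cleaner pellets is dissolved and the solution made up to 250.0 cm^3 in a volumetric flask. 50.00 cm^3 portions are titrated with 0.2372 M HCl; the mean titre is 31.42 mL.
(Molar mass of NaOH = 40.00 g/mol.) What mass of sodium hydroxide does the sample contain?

1.491 g

NaOH + HCl → NaCl + H2O
n(HCl) per titration = 0.03142 × 0.2372 = 7.453 × 10^-3 mol
n(NaOH) in each aliquot = 7.453 × 10^-3 mol (1:1 ratio)
n(NaOH) in the whole flask = 7.453 × 10^-3 × 250.0/50.00 = 0.03726 mol
mass of NaOH = 0.03726 × 40.00 = 1.491 g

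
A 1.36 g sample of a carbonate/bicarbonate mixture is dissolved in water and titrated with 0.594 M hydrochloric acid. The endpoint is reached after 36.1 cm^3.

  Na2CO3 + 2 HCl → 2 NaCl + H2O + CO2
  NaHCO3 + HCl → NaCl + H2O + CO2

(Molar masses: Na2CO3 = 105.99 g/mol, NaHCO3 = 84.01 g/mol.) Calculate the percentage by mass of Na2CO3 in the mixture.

55.5 %

n(HCl) = 0.0361 × 0.594 = 0.0214 mol
Let x = n(Na2CO3), y = n(NaHCO3).
Titrant: 2x + 1y = 0.0214;  mass: 105.99x + 84.01y = 1.36
Solving, x = 7.12 × 10^-3 mol, y = 7.21 × 10^-3 mol
mass of Na2CO3 = 7.12 × 10^-3 × 105.99 = 0.754 g
% Na2CO3 = 0.754 / 1.36 × 100 = 55.5 %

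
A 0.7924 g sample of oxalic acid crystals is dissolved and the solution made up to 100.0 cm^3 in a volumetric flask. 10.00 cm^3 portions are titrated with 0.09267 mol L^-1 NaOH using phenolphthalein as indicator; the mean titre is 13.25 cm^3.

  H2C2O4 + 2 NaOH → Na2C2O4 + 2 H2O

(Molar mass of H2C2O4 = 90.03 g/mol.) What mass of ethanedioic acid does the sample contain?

n(NaOH) per titration = 0.01325 × 0.09267 = 1.228 × 10^-3 mol
From the 1:2 ratio, n(H2C2O4) in each aliquot = 1/2 × 1.228 × 10^-3 = 6.139 × 10^-4 mol
n(H2C2O4) in the whole flask = 6.139 × 10^-4 × 100.0/10.00 = 6.139 × 10^-3 mol
mass of H2C2O4 = 6.139 × 10^-3 × 90.03 = 0.5527 g

0.5527 g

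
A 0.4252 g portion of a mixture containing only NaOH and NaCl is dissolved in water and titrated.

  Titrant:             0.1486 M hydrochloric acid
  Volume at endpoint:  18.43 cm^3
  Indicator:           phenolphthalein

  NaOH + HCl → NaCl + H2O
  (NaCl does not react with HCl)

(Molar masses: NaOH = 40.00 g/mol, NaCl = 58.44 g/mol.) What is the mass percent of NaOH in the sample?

25.76 %

n(HCl) = 0.01843 × 0.1486 = 2.739 × 10^-3 mol
Let x = n(NaOH), y = n(NaCl).
Titrant: 1x = 2.739 × 10^-3;  mass: 40.00x + 58.44y = 0.4252
Solving, x = 2.739 × 10^-3 mol, y = 5.401 × 10^-3 mol
mass of NaOH = 2.739 × 10^-3 × 40.00 = 0.1095 g
% NaOH = 0.1095 / 0.4252 × 100 = 25.76 %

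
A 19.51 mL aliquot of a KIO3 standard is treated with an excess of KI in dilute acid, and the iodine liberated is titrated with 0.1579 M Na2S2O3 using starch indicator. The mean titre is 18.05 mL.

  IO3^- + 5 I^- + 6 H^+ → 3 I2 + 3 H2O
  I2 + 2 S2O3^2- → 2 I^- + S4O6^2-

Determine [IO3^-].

0.02435 M

n(S2O3^2-) = 0.01805 × 0.1579 = 2.850 × 10^-3 mol
n(I2) = n(S2O3^2-)/2 = 1.425 × 10^-3 mol
From the 1:3 ratio, n(IO3^-) in the aliquot = 1/3 × 1.425 × 10^-3 = 4.750 × 10^-4 mol
[IO3^-] = 4.750 × 10^-4 / 0.01951 = 0.02435 mol/L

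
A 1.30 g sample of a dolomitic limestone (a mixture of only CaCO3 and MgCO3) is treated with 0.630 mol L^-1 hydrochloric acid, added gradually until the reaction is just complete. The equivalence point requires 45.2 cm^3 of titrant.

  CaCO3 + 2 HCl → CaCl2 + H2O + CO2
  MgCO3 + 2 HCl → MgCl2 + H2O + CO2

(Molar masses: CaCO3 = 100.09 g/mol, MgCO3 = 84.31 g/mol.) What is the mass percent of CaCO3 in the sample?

n(HCl) = 0.0452 × 0.630 = 0.0285 mol
Let x = n(CaCO3), y = n(MgCO3).
Titrant: 2x + 2y = 0.0285;  mass: 100.09x + 84.31y = 1.30
Solving, x = 6.31 × 10^-3 mol, y = 7.93 × 10^-3 mol
mass of CaCO3 = 6.31 × 10^-3 × 100.09 = 0.632 g
% CaCO3 = 0.632 / 1.30 × 100 = 48.6 %

48.6 %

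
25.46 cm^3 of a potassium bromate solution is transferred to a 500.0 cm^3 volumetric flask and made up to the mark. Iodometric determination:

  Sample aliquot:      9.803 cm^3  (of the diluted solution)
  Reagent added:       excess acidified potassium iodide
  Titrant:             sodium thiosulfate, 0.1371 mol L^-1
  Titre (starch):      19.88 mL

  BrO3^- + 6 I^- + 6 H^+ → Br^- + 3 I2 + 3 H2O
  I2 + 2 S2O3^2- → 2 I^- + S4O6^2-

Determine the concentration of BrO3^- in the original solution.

0.9100 mol/L

n(S2O3^2-) = 0.01988 × 0.1371 = 2.726 × 10^-3 mol
n(I2) = n(S2O3^2-)/2 = 1.363 × 10^-3 mol
From the 1:3 ratio, n(BrO3^-) in the aliquot = 1/3 × 1.363 × 10^-3 = 4.543 × 10^-4 mol
[BrO3^-]_dilute = 4.543 × 10^-4 / 0.009803 = 0.04634 mol/L
[BrO3^-]_original = 0.04634 × 500.0/25.46 = 0.9100 mol/L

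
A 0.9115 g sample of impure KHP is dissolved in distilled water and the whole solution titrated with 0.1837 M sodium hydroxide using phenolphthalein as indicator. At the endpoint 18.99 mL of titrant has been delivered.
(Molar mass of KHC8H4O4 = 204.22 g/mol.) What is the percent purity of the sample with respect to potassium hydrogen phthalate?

KHC8H4O4 + NaOH → KNaC8H4O4 + H2O
n(NaOH) = 0.01899 L × 0.1837 mol/L = 3.488 × 10^-3 mol
n(KHC8H4O4) = 3.488 × 10^-3 mol (1:1 ratio)
mass of KHC8H4O4 = 3.488 × 10^-3 × 204.22 g/mol = 0.7124 g
% KHC8H4O4 = 0.7124 / 0.9115 × 100 = 78.16 %

78.16 %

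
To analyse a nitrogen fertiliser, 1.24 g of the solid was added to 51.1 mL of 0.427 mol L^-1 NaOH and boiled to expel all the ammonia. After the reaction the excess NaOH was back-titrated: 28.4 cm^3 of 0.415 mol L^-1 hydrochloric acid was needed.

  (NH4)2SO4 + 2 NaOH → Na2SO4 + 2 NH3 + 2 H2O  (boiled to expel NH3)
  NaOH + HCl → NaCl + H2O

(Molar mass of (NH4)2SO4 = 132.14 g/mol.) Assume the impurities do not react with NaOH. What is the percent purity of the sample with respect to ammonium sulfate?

n(NaOH) added = 0.0511 × 0.427 = 0.0218 mol
n(HCl) used in back-titration = 0.0284 × 0.415 = 0.0118 mol
n(NaOH) left over = 0.0118 mol (1:1 ratio)
n(NaOH) consumed by analyte = 0.0218 − 0.0118 = 0.0100 mol
From the 1:2 ratio, n((NH4)2SO4) = 1/2 × 0.0100 = 5.02 × 10^-3 mol
mass of (NH4)2SO4 = 5.02 × 10^-3 × 132.14 = 0.663 g
% (NH4)2SO4 = 0.663 / 1.24 × 100 = 53.5 %

53.5 %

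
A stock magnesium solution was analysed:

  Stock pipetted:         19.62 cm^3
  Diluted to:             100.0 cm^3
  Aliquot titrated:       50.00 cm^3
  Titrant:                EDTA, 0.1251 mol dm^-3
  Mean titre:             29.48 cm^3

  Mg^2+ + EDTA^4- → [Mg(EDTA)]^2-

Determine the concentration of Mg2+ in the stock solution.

0.3759 mol/L

n(EDTA) = 0.02948 × 0.1251 = 3.688 × 10^-3 mol
n(Mg2+) in the aliquot = 3.688 × 10^-3 mol (1:1 ratio)
[Mg2+]_dilute = 3.688 × 10^-3 / 0.05000 = 0.07376 mol/L
Dilution factor = 100.0 / 19.62 = 5.097
[Mg2+]_stock = 0.07376 × 5.097 = 0.3759 mol/L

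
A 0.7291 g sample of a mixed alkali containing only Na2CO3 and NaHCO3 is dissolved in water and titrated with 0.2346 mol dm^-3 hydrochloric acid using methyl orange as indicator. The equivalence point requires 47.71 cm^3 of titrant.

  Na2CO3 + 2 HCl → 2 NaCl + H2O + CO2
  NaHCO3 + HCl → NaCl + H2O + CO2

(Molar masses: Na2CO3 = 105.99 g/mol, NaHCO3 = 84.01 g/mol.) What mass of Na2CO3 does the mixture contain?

0.3609 g

n(HCl) = 0.04771 × 0.2346 = 0.01119 mol
Let x = n(Na2CO3), y = n(NaHCO3).
Titrant: 2x + 1y = 0.01119;  mass: 105.99x + 84.01y = 0.7291
Solving, x = 3.405 × 10^-3 mol, y = 4.383 × 10^-3 mol
mass of Na2CO3 = 3.405 × 10^-3 × 105.99 = 0.3609 g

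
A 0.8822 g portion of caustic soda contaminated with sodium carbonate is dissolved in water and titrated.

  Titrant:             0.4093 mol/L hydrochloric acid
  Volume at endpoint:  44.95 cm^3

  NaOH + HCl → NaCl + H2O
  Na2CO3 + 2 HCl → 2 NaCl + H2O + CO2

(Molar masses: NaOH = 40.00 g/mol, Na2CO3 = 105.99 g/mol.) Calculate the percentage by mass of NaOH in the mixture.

32.38 %

n(HCl) = 0.04495 × 0.4093 = 0.01840 mol
Let x = n(NaOH), y = n(Na2CO3).
Titrant: 1x + 2y = 0.01840;  mass: 40.00x + 105.99y = 0.8822
Solving, x = 7.142 × 10^-3 mol, y = 5.628 × 10^-3 mol
mass of NaOH = 7.142 × 10^-3 × 40.00 = 0.2857 g
% NaOH = 0.2857 / 0.8822 × 100 = 32.38 %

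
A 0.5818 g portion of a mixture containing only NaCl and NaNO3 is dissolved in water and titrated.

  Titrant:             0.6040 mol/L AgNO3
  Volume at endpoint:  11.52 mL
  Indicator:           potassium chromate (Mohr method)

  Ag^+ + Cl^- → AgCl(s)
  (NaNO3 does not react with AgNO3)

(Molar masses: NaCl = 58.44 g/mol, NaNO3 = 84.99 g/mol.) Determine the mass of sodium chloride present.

n(AgNO3) = 0.01152 × 0.6040 = 6.958 × 10^-3 mol
Let x = n(NaCl), y = n(NaNO3).
Titrant: 1x = 6.958 × 10^-3;  mass: 58.44x + 84.99y = 0.5818
Solving, x = 6.958 × 10^-3 mol, y = 2.061 × 10^-3 mol
mass of NaCl = 6.958 × 10^-3 × 58.44 = 0.4066 g

0.4066 g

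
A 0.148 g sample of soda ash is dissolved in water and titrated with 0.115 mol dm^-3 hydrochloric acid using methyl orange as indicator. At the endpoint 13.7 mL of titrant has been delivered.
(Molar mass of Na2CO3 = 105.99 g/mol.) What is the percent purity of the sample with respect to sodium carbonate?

Na2CO3 + 2 HCl → 2 NaCl + H2O + CO2
n(HCl) = 0.0137 L × 0.115 mol/L = 1.58 × 10^-3 mol
From the 1:2 ratio, n(Na2CO3) = 1/2 × 1.58 × 10^-3 = 7.88 × 10^-4 mol
mass of Na2CO3 = 7.88 × 10^-4 × 105.99 g/mol = 0.0835 g
% Na2CO3 = 0.0835 / 0.148 × 100 = 56.4 %

56.4 %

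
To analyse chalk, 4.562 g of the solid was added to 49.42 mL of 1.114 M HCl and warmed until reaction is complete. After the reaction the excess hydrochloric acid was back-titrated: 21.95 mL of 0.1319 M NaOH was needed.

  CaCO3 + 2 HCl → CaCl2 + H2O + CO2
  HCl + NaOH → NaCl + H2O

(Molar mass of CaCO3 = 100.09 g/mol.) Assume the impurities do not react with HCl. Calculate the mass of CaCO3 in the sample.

2.610 g

n(HCl) added = 0.04942 × 1.114 = 0.05505 mol
n(NaOH) used in back-titration = 0.02195 × 0.1319 = 2.895 × 10^-3 mol
n(HCl) left over = 2.895 × 10^-3 mol (1:1 ratio)
n(HCl) consumed by analyte = 0.05505 − 2.895 × 10^-3 = 0.05216 mol
From the 1:2 ratio, n(CaCO3) = 1/2 × 0.05216 = 0.02608 mol
mass of CaCO3 = 0.02608 × 100.09 = 2.610 g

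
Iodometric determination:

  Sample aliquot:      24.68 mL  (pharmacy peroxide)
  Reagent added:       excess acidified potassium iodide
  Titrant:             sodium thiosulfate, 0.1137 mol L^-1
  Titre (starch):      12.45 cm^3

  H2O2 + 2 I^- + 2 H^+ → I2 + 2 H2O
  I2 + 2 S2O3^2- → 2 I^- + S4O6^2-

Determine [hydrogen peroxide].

0.02868 mol/L

n(S2O3^2-) = 0.01245 × 0.1137 = 1.416 × 10^-3 mol
n(I2) = n(S2O3^2-)/2 = 7.078 × 10^-4 mol
n(H2O2) in the aliquot = 7.078 × 10^-4 mol (1:1 ratio)
[H2O2] = 7.078 × 10^-4 / 0.02468 = 0.02868 mol/L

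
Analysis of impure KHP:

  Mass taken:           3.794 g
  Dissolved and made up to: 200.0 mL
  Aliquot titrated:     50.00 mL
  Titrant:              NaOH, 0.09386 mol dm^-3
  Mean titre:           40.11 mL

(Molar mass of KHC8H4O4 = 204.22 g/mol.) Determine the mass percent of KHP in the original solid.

81.06 %

KHC8H4O4 + NaOH → KNaC8H4O4 + H2O
n(NaOH) per titration = 0.04011 × 0.09386 = 3.765 × 10^-3 mol
n(KHC8H4O4) in each aliquot = 3.765 × 10^-3 mol (1:1 ratio)
n(KHC8H4O4) in the whole flask = 3.765 × 10^-3 × 200.0/50.00 = 0.01506 mol
mass of KHC8H4O4 = 0.01506 × 204.22 = 3.075 g
% KHC8H4O4 = 3.075 / 3.794 × 100 = 81.06 %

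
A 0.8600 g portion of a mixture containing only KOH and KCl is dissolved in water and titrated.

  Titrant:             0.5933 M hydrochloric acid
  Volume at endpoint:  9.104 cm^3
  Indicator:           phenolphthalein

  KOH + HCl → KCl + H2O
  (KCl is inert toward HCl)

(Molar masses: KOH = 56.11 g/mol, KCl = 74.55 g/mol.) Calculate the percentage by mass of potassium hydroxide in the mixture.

n(HCl) = 0.009104 × 0.5933 = 5.401 × 10^-3 mol
Let x = n(KOH), y = n(KCl).
Titrant: 1x = 5.401 × 10^-3;  mass: 56.11x + 74.55y = 0.8600
Solving, x = 5.401 × 10^-3 mol, y = 7.471 × 10^-3 mol
mass of KOH = 5.401 × 10^-3 × 56.11 = 0.3031 g
% KOH = 0.3031 / 0.8600 × 100 = 35.24 %

35.24 %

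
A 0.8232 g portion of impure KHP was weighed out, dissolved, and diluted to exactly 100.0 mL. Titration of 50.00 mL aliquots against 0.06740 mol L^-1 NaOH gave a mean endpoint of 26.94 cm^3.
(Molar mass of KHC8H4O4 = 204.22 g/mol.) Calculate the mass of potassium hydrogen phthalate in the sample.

KHC8H4O4 + NaOH → KNaC8H4O4 + H2O
n(NaOH) per titration = 0.02694 × 0.06740 = 1.816 × 10^-3 mol
n(KHC8H4O4) in each aliquot = 1.816 × 10^-3 mol (1:1 ratio)
n(KHC8H4O4) in the whole flask = 1.816 × 10^-3 × 100.0/50.00 = 3.632 × 10^-3 mol
mass of KHC8H4O4 = 3.632 × 10^-3 × 204.22 = 0.7416 g

0.7416 g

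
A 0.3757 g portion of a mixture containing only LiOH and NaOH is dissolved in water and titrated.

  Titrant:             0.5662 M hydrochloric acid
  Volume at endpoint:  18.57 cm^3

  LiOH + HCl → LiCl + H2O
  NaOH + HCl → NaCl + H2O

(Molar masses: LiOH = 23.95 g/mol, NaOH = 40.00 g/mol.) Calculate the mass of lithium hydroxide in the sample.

n(HCl) = 0.01857 × 0.5662 = 0.01051 mol
Let x = n(LiOH), y = n(NaOH).
Titrant: 1x + 1y = 0.01051;  mass: 23.95x + 40.00y = 0.3757
Solving, x = 2.796 × 10^-3 mol, y = 7.718 × 10^-3 mol
mass of LiOH = 2.796 × 10^-3 × 23.95 = 0.06696 g

0.06696 g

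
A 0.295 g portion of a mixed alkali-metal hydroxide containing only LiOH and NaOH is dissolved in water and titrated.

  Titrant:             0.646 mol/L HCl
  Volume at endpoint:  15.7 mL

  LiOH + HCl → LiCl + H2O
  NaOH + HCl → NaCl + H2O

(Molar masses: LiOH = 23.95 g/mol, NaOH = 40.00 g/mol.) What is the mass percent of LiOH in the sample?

56.0 %

n(HCl) = 0.0157 × 0.646 = 0.0101 mol
Let x = n(LiOH), y = n(NaOH).
Titrant: 1x + 1y = 0.0101;  mass: 23.95x + 40.00y = 0.295
Solving, x = 6.90 × 10^-3 mol, y = 3.25 × 10^-3 mol
mass of LiOH = 6.90 × 10^-3 × 23.95 = 0.165 g
% LiOH = 0.165 / 0.295 × 100 = 56.0 %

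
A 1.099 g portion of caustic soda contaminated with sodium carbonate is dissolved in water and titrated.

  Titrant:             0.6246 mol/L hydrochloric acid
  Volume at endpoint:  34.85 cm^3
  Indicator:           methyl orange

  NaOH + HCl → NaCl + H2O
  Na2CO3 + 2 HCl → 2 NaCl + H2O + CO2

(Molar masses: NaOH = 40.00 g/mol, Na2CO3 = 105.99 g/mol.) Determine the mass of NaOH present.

n(HCl) = 0.03485 × 0.6246 = 0.02177 mol
Let x = n(NaOH), y = n(Na2CO3).
Titrant: 1x + 2y = 0.02177;  mass: 40.00x + 105.99y = 1.099
Solving, x = 4.198 × 10^-3 mol, y = 8.784 × 10^-3 mol
mass of NaOH = 4.198 × 10^-3 × 40.00 = 0.1679 g

0.1679 g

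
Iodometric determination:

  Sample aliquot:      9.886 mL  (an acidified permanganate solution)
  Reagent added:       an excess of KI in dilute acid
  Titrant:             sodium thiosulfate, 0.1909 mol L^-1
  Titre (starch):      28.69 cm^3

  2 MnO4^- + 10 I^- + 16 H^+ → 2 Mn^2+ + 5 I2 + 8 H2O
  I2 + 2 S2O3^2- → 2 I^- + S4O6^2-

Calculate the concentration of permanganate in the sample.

n(S2O3^2-) = 0.02869 × 0.1909 = 5.477 × 10^-3 mol
n(I2) = n(S2O3^2-)/2 = 2.738 × 10^-3 mol
From the 2:5 ratio, n(MnO4^-) in the aliquot = 2/5 × 2.738 × 10^-3 = 1.095 × 10^-3 mol
[MnO4^-] = 1.095 × 10^-3 / 0.009886 = 0.1108 mol/L

0.1108 mol/L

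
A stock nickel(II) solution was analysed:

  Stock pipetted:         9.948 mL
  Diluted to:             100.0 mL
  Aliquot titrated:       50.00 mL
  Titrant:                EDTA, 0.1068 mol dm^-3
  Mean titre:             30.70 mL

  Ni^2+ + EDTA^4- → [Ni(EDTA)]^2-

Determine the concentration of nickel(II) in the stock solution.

0.6592 mol/L

n(EDTA) = 0.03070 × 0.1068 = 3.279 × 10^-3 mol
n(Ni2+) in the aliquot = 3.279 × 10^-3 mol (1:1 ratio)
[Ni2+]_dilute = 3.279 × 10^-3 / 0.05000 = 0.06558 mol/L
Dilution factor = 100.0 / 9.948 = 10.05
[Ni2+]_stock = 0.06558 × 10.05 = 0.6592 mol/L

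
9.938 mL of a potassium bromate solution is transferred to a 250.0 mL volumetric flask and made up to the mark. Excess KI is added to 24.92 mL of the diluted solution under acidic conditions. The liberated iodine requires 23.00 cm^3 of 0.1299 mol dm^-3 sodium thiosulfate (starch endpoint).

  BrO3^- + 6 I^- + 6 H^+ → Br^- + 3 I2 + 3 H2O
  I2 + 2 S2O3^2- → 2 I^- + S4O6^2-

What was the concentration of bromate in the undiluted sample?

0.5027 mol/L

n(S2O3^2-) = 0.02300 × 0.1299 = 2.988 × 10^-3 mol
n(I2) = n(S2O3^2-)/2 = 1.494 × 10^-3 mol
From the 1:3 ratio, n(BrO3^-) in the aliquot = 1/3 × 1.494 × 10^-3 = 4.979 × 10^-4 mol
[BrO3^-]_dilute = 4.979 × 10^-4 / 0.02492 = 0.01998 mol/L
[BrO3^-]_original = 0.01998 × 250.0/9.938 = 0.5027 mol/L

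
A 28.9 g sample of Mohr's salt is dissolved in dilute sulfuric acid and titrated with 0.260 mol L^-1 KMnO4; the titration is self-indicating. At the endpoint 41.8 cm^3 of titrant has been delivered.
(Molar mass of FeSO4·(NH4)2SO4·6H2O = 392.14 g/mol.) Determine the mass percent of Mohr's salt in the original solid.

73.7 %

MnO4^- + 5 Fe^2+ + 8 H^+ → Mn^2+ + 5 Fe^3+ + 4 H2O
n(KMnO4) = 0.0418 L × 0.260 mol/L = 0.0109 mol
From the 5:1 ratio, n(FeSO4·(NH4)2SO4·6H2O) = 5/1 × 0.0109 = 0.0543 mol
mass of FeSO4·(NH4)2SO4·6H2O = 0.0543 × 392.14 g/mol = 21.3 g
% FeSO4·(NH4)2SO4·6H2O = 21.3 / 28.9 × 100 = 73.7 %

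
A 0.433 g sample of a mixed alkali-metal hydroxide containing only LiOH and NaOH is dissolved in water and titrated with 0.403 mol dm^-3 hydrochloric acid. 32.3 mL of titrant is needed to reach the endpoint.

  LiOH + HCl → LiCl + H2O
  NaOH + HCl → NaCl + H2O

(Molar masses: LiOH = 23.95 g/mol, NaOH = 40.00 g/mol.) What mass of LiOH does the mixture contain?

n(HCl) = 0.0323 × 0.403 = 0.0130 mol
Let x = n(LiOH), y = n(NaOH).
Titrant: 1x + 1y = 0.0130;  mass: 23.95x + 40.00y = 0.433
Solving, x = 5.46 × 10^-3 mol, y = 7.55 × 10^-3 mol
mass of LiOH = 5.46 × 10^-3 × 23.95 = 0.131 g

0.131 g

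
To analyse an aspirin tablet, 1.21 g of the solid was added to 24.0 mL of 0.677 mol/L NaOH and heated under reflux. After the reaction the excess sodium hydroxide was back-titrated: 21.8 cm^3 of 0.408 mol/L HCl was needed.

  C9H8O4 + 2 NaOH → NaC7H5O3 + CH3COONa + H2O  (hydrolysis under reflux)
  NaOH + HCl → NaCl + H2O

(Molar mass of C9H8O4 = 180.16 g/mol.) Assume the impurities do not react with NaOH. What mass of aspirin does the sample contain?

0.662 g

n(NaOH) added = 0.0240 × 0.677 = 0.0162 mol
n(HCl) used in back-titration = 0.0218 × 0.408 = 8.89 × 10^-3 mol
n(NaOH) left over = 8.89 × 10^-3 mol (1:1 ratio)
n(NaOH) consumed by analyte = 0.0162 − 8.89 × 10^-3 = 7.35 × 10^-3 mol
From the 1:2 ratio, n(C9H8O4) = 1/2 × 7.35 × 10^-3 = 3.68 × 10^-3 mol
mass of C9H8O4 = 3.68 × 10^-3 × 180.16 = 0.662 g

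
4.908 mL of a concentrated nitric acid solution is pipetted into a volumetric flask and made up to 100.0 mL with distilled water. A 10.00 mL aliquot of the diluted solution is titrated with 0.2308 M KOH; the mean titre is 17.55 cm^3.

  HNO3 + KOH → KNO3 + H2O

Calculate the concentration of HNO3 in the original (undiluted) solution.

n(KOH) = 0.01755 × 0.2308 = 4.051 × 10^-3 mol
n(HNO3) in the aliquot = 4.051 × 10^-3 mol (1:1 ratio)
[HNO3]_dilute = 4.051 × 10^-3 / 0.01000 = 0.4051 mol/L
Dilution factor = 100.0 / 4.908 = 20.37
[HNO3]_stock = 0.4051 × 20.37 = 8.253 mol/L

8.253 M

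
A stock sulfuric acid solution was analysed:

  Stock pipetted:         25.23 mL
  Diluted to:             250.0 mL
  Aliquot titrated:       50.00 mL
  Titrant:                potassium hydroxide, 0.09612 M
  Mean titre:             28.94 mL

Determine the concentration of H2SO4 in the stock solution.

0.2756 M

H2SO4 + 2 KOH → K2SO4 + 2 H2O
n(KOH) = 0.02894 × 0.09612 = 2.782 × 10^-3 mol
From the 1:2 ratio, n(H2SO4) in the aliquot = 1/2 × 2.782 × 10^-3 = 1.391 × 10^-3 mol
[H2SO4]_dilute = 1.391 × 10^-3 / 0.05000 = 0.02782 mol/L
Dilution factor = 250.0 / 25.23 = 9.909
[H2SO4]_stock = 0.02782 × 9.909 = 0.2756 mol/L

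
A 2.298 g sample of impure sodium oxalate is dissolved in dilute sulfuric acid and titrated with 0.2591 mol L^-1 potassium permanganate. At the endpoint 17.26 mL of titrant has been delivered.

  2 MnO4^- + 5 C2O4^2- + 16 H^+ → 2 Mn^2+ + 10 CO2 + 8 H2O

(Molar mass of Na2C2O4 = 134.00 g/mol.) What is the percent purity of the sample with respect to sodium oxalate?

65.19 %

n(KMnO4) = 0.01726 L × 0.2591 mol/L = 4.472 × 10^-3 mol
From the 5:2 ratio, n(Na2C2O4) = 5/2 × 4.472 × 10^-3 = 0.01118 mol
mass of Na2C2O4 = 0.01118 × 134.00 g/mol = 1.498 g
% Na2C2O4 = 1.498 / 2.298 × 100 = 65.19 %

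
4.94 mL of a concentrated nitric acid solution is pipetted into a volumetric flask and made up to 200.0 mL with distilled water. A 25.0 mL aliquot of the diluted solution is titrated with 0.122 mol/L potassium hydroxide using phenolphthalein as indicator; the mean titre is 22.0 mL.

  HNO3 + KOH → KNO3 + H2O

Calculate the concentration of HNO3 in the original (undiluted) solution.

4.35 mol/L

n(KOH) = 0.0220 × 0.122 = 2.68 × 10^-3 mol
n(HNO3) in the aliquot = 2.68 × 10^-3 mol (1:1 ratio)
[HNO3]_dilute = 2.68 × 10^-3 / 0.0250 = 0.107 mol/L
Dilution factor = 200.0 / 4.94 = 40.49
[HNO3]_stock = 0.107 × 40.49 = 4.35 mol/L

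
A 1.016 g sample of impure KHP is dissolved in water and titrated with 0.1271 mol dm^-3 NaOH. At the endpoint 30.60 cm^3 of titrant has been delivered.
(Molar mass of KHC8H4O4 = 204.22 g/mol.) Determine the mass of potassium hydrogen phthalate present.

0.7943 g

KHC8H4O4 + NaOH → KNaC8H4O4 + H2O
n(NaOH) = 0.03060 L × 0.1271 mol/L = 3.889 × 10^-3 mol
n(KHC8H4O4) = 3.889 × 10^-3 mol (1:1 ratio)
mass of KHC8H4O4 = 3.889 × 10^-3 × 204.22 g/mol = 0.7943 g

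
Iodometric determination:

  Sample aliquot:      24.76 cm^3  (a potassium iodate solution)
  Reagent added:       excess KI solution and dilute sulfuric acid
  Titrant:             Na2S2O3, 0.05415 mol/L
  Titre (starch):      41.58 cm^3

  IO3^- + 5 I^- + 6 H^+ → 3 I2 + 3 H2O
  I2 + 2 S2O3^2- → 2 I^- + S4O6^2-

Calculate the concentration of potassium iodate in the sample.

n(S2O3^2-) = 0.04158 × 0.05415 = 2.252 × 10^-3 mol
n(I2) = n(S2O3^2-)/2 = 1.126 × 10^-3 mol
From the 1:3 ratio, n(IO3^-) in the aliquot = 1/3 × 1.126 × 10^-3 = 3.753 × 10^-4 mol
[IO3^-] = 3.753 × 10^-4 / 0.02476 = 0.01516 mol/L

0.01516 mol/L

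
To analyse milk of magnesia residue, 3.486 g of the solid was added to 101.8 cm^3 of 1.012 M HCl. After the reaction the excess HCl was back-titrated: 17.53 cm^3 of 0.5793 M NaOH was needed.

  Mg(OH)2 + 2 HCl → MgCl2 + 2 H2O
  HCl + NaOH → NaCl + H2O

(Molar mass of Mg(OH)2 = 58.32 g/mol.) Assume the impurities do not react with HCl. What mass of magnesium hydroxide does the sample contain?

2.708 g

n(HCl) added = 0.1018 × 1.012 = 0.1030 mol
n(NaOH) used in back-titration = 0.01753 × 0.5793 = 0.01016 mol
n(HCl) left over = 0.01016 mol (1:1 ratio)
n(HCl) consumed by analyte = 0.1030 − 0.01016 = 0.09287 mol
From the 1:2 ratio, n(Mg(OH)2) = 1/2 × 0.09287 = 0.04643 mol
mass of Mg(OH)2 = 0.04643 × 58.32 = 2.708 g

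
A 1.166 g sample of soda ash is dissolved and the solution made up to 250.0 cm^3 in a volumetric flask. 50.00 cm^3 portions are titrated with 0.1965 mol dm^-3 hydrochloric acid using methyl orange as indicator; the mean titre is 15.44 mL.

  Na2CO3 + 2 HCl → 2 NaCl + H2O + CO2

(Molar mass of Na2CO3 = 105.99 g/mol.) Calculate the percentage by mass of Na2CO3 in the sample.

68.95 %

n(HCl) per titration = 0.01544 × 0.1965 = 3.034 × 10^-3 mol
From the 1:2 ratio, n(Na2CO3) in each aliquot = 1/2 × 3.034 × 10^-3 = 1.517 × 10^-3 mol
n(Na2CO3) in the whole flask = 1.517 × 10^-3 × 250.0/50.00 = 7.585 × 10^-3 mol
mass of Na2CO3 = 7.585 × 10^-3 × 105.99 = 0.8039 g
% Na2CO3 = 0.8039 / 1.166 × 100 = 68.95 %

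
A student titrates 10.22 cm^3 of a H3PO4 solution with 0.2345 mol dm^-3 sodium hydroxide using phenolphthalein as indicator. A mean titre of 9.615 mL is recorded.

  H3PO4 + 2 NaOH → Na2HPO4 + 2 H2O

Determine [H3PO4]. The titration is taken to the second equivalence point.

0.1103 mol/L

n(NaOH) = 0.009615 L × 0.2345 mol/L = 2.255 × 10^-3 mol
From the 1:2 mole ratio, n(H3PO4) = 1/2 × 2.255 × 10^-3 = 1.127 × 10^-3 mol
[H3PO4] = 1.127 × 10^-3 mol / 0.01022 L = 0.1103 mol/L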